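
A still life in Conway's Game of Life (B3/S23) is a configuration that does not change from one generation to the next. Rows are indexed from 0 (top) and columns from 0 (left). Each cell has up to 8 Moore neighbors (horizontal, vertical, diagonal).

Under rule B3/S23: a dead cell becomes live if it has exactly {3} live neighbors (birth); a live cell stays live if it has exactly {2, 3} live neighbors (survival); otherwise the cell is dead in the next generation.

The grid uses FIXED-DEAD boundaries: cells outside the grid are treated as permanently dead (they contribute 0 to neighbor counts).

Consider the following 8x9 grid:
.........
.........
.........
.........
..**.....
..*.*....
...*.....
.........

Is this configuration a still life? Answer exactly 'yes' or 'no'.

Answer: yes

Derivation:
Compute generation 1 and compare to generation 0 (given above):
Generation 1:
.........
.........
.........
.........
..**.....
..*.*....
...*.....
.........
The grids are IDENTICAL -> still life.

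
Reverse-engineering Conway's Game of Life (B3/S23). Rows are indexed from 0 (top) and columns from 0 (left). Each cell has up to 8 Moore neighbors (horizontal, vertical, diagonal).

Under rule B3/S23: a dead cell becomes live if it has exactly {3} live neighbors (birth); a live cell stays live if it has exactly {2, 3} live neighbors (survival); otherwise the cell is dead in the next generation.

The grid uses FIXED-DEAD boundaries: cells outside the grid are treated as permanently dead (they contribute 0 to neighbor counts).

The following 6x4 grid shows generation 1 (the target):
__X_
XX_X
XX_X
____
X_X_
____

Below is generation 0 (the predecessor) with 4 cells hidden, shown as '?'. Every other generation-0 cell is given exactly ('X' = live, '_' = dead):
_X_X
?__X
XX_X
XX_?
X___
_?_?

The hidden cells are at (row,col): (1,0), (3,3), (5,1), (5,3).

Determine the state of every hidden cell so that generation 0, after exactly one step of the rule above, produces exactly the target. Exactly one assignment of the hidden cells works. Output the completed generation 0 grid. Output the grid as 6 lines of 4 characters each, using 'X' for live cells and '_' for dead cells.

Answer: _X_X
___X
XX_X
XX_X
X___
_X__

Derivation:
Hidden generation-0 cells (in order): (1,0), (3,3), (5,1), (5,3).
A hidden cell only influences target cells in its own 3x3 neighborhood. Try each of the 2^4 = 16 assignments, step the completed generation 0 forward once under B3/S23, and compare with the target:
  (1,0)=_ (3,3)=_ (5,1)=_ (5,3)=_ -> step gives (2,3)='_' but target has 'X' -> reject
  (1,0)=_ (3,3)=_ (5,1)=_ (5,3)=X -> step gives (2,3)='_' but target has 'X' -> reject
  (1,0)=_ (3,3)=_ (5,1)=X (5,3)=_ -> step gives (2,3)='_' but target has 'X' -> reject
  (1,0)=_ (3,3)=_ (5,1)=X (5,3)=X -> step gives (2,3)='_' but target has 'X' -> reject
  (1,0)=_ (3,3)=X (5,1)=_ (5,3)=_ -> step gives (4,1)='X' but target has '_' -> reject
  (1,0)=_ (3,3)=X (5,1)=_ (5,3)=X -> step gives (4,1)='X' but target has '_' -> reject
  (1,0)=_ (3,3)=X (5,1)=X (5,3)=_ -> step reproduces the target at every cell -> ACCEPT
  (1,0)=_ (3,3)=X (5,1)=X (5,3)=X -> step gives (4,2)='_' but target has 'X' -> reject
  (1,0)=X (3,3)=_ (5,1)=_ (5,3)=_ -> step gives (1,1)='_' but target has 'X' -> reject
  (1,0)=X (3,3)=_ (5,1)=_ (5,3)=X -> step gives (1,1)='_' but target has 'X' -> reject
  (1,0)=X (3,3)=_ (5,1)=X (5,3)=_ -> step gives (1,1)='_' but target has 'X' -> reject
  (1,0)=X (3,3)=_ (5,1)=X (5,3)=X -> step gives (1,1)='_' but target has 'X' -> reject
  (1,0)=X (3,3)=X (5,1)=_ (5,3)=_ -> step gives (1,1)='_' but target has 'X' -> reject
  (1,0)=X (3,3)=X (5,1)=_ (5,3)=X -> step gives (1,1)='_' but target has 'X' -> reject
  (1,0)=X (3,3)=X (5,1)=X (5,3)=_ -> step gives (1,1)='_' but target has 'X' -> reject
  (1,0)=X (3,3)=X (5,1)=X (5,3)=X -> step gives (1,1)='_' but target has 'X' -> reject
Unique solution: (1,0)=dead, (3,3)=live, (5,1)=live, (5,3)=dead.
Check: live-neighbor counts of every cell in the completed generation 0:
1031
3352
3352
4441
3431
2110
Applying B3/S23 to generation 0 with these counts gives:
__X_
XX_X
XX_X
____
X_X_
____
which matches the target exactly.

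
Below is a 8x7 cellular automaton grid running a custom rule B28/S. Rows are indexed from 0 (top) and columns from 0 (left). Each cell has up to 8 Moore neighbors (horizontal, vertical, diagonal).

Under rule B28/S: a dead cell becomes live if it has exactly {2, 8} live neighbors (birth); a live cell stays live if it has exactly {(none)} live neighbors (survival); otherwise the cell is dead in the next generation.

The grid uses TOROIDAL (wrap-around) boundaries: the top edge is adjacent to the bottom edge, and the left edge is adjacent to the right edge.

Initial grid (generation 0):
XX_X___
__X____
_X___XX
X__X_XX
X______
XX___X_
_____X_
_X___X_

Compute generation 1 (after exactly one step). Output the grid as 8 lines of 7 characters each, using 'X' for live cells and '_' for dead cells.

Answer: ____X_X
___XXX_
___X___
__X____
__X____
____X__
__X____
_______

Derivation:
Simulating step by step:
Generation 0 (given above): 18 live cells
Generation 1: 10 live cells
(generation 1 grid is the final answer)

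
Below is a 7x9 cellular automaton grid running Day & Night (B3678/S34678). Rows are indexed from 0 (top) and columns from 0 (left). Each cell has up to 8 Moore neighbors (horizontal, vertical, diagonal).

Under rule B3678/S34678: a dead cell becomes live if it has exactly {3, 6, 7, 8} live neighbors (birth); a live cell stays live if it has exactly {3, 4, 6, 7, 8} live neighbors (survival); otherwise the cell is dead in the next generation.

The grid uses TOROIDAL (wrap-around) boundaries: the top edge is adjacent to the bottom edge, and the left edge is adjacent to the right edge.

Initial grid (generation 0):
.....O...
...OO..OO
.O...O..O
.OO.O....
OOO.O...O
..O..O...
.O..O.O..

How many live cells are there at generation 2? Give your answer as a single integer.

Simulating step by step:
Generation 0 (given above): 21 live cells
Generation 1: 19 live cells
...O.OOO.
O...OOO..
.......O.
O.O..O..O
O.O..O...
..O.OO...
.........
Generation 2: 16 live cells
.....OO..
....OO..O
OO..O....
......O.O
.....OO.O
.O.O.....
...O.....
Population at generation 2: 16

Answer: 16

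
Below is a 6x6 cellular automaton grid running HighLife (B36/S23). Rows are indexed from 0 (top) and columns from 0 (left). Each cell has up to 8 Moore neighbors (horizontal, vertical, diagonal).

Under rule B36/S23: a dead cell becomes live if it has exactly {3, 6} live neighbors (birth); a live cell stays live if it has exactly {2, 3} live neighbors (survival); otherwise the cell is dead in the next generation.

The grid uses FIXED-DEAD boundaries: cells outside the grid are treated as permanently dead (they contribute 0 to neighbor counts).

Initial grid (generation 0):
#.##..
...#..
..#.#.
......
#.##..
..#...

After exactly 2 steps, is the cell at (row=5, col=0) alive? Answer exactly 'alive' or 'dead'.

Answer: dead

Derivation:
Simulating step by step:
Generation 0 (given above): 10 live cells
Generation 1: 13 live cells
..##..
.#..#.
...#..
.##...
.###..
.###..
Generation 2: 9 live cells
..##..
....#.
.#.#..
.#....
#.....
.#.#..

Cell (5,0) at generation 2: 0 -> dead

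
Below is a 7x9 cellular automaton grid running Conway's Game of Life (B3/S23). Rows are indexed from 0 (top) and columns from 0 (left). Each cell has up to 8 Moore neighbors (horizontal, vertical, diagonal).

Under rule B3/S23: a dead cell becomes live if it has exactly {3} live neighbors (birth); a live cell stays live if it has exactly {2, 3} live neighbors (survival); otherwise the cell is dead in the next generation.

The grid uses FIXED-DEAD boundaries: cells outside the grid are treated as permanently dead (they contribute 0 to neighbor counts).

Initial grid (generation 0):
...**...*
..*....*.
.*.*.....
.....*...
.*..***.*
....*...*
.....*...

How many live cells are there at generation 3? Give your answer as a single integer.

Simulating step by step:
Generation 0 (given above): 16 live cells
Generation 1: 13 live cells
...*.....
..*.*....
..*......
..*..**..
....*.**.
....*.**.
.........
Generation 2: 13 live cells
...*.....
..*......
.**..*...
...*.***.
...**....
......**.
.........
Generation 3: 13 live cells
.........
.***.....
.*****...
...*.**..
...**....
.........
.........
Population at generation 3: 13

Answer: 13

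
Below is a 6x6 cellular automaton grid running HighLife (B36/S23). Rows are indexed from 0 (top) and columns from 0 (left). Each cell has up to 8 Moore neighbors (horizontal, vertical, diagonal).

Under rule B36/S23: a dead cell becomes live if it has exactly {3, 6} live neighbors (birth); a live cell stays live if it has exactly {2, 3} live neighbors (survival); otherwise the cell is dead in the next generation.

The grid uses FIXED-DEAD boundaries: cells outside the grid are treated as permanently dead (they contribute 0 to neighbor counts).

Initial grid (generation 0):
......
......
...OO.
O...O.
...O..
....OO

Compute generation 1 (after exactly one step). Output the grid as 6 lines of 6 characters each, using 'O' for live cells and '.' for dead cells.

Answer: ......
......
...OO.
....O.
...O.O
....O.

Derivation:
Simulating step by step:
Generation 0 (given above): 7 live cells
Generation 1: 6 live cells
(generation 1 grid is the final answer)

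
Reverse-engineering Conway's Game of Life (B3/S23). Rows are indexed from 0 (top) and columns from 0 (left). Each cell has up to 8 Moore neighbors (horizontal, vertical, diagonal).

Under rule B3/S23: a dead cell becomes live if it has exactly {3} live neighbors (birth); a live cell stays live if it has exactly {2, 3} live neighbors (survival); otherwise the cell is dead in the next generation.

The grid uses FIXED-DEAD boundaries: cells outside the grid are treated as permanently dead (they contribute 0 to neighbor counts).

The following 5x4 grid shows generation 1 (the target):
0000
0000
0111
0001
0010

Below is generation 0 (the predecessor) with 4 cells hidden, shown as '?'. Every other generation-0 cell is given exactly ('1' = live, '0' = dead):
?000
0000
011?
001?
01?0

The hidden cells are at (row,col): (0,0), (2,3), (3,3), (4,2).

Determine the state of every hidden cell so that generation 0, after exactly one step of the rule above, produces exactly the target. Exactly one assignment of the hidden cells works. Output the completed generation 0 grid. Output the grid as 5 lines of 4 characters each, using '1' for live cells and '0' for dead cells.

Answer: 0000
0000
0110
0011
0100

Derivation:
Hidden generation-0 cells (in order): (0,0), (2,3), (3,3), (4,2).
A hidden cell only influences target cells in its own 3x3 neighborhood. Try each of the 2^4 = 16 assignments, step the completed generation 0 forward once under B3/S23, and compare with the target:
  (0,0)=0 (2,3)=0 (3,3)=0 (4,2)=0 -> step gives (2,3)='0' but target has '1' -> reject
  (0,0)=0 (2,3)=0 (3,3)=0 (4,2)=1 -> step gives (2,3)='0' but target has '1' -> reject
  (0,0)=0 (2,3)=0 (3,3)=1 (4,2)=0 -> step reproduces the target at every cell -> ACCEPT
  (0,0)=0 (2,3)=0 (3,3)=1 (4,2)=1 -> step gives (4,1)='1' but target has '0' -> reject
  (0,0)=0 (2,3)=1 (3,3)=0 (4,2)=0 -> step gives (1,2)='1' but target has '0' -> reject
  (0,0)=0 (2,3)=1 (3,3)=0 (4,2)=1 -> step gives (1,2)='1' but target has '0' -> reject
  (0,0)=0 (2,3)=1 (3,3)=1 (4,2)=0 -> step gives (1,2)='1' but target has '0' -> reject
  (0,0)=0 (2,3)=1 (3,3)=1 (4,2)=1 -> step gives (1,2)='1' but target has '0' -> reject
  (0,0)=1 (2,3)=0 (3,3)=0 (4,2)=0 -> step gives (1,1)='1' but target has '0' -> reject
  (0,0)=1 (2,3)=0 (3,3)=0 (4,2)=1 -> step gives (1,1)='1' but target has '0' -> reject
  (0,0)=1 (2,3)=0 (3,3)=1 (4,2)=0 -> step gives (1,1)='1' but target has '0' -> reject
  (0,0)=1 (2,3)=0 (3,3)=1 (4,2)=1 -> step gives (1,1)='1' but target has '0' -> reject
  (0,0)=1 (2,3)=1 (3,3)=0 (4,2)=0 -> step gives (1,1)='1' but target has '0' -> reject
  (0,0)=1 (2,3)=1 (3,3)=0 (4,2)=1 -> step gives (1,1)='1' but target has '0' -> reject
  (0,0)=1 (2,3)=1 (3,3)=1 (4,2)=0 -> step gives (1,1)='1' but target has '0' -> reject
  (0,0)=1 (2,3)=1 (3,3)=1 (4,2)=1 -> step gives (1,1)='1' but target has '0' -> reject
Unique solution: (0,0)=dead, (2,3)=dead, (3,3)=live, (4,2)=dead.
Check: live-neighbor counts of every cell in the completed generation 0:
0000
1221
1233
2442
1132
Applying B3/S23 to generation 0 with these counts gives:
0000
0000
0111
0001
0010
which matches the target exactly.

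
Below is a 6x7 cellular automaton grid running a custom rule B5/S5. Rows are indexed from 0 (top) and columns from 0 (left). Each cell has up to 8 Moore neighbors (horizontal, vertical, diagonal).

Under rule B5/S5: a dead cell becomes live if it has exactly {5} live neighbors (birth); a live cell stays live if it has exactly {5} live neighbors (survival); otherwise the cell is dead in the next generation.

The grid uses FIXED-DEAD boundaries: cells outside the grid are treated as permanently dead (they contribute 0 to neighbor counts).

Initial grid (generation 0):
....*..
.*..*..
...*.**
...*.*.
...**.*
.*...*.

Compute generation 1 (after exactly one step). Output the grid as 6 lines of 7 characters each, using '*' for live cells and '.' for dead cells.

Simulating step by step:
Generation 0 (given above): 13 live cells
Generation 1: 1 live cells
(generation 1 grid is the final answer)

Answer: .......
.......
....*..
.......
.......
.......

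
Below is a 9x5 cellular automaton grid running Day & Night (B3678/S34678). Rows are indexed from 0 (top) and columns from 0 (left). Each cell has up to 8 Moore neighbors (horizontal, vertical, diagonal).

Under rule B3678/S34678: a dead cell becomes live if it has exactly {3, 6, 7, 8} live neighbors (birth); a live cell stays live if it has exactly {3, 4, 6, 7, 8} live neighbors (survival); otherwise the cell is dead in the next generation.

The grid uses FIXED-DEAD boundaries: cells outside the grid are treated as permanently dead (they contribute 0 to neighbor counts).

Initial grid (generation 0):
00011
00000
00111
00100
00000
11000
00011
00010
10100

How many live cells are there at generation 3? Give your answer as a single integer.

Answer: 0

Derivation:
Simulating step by step:
Generation 0 (given above): 13 live cells
Generation 1: 7 live cells
00000
00100
00010
00000
01000
00000
00100
00111
00000
Generation 2: 2 live cells
00000
00000
00000
00000
00000
00000
00000
00010
00010
Generation 3: 0 live cells
00000
00000
00000
00000
00000
00000
00000
00000
00000
Population at generation 3: 0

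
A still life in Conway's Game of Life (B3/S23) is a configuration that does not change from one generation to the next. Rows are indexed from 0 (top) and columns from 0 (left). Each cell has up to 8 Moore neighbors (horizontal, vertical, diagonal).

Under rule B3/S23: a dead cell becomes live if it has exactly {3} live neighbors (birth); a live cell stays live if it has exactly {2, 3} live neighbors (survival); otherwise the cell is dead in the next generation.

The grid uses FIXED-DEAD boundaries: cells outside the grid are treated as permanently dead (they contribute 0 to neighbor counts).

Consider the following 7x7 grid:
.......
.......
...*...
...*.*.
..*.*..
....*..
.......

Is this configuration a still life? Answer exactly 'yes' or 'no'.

Compute generation 1 and compare to generation 0 (given above):
Generation 1:
.......
.......
....*..
..**...
....**.
...*...
.......
Cell (2,3) differs: gen0=1 vs gen1=0 -> NOT a still life.

Answer: no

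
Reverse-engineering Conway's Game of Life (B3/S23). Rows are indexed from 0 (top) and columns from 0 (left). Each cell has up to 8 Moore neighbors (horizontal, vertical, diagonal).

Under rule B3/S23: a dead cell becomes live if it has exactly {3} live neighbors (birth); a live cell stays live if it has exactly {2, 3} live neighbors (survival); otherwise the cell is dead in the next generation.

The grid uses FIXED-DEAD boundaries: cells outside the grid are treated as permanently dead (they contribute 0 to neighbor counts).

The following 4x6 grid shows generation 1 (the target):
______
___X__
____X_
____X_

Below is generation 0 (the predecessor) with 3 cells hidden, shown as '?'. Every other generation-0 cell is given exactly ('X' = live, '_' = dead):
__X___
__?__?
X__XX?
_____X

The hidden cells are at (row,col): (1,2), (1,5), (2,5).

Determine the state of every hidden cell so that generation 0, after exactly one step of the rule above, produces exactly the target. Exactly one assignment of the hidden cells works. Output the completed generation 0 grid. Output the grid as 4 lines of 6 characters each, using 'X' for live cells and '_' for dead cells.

Answer: __X___
______
X__XX_
_____X

Derivation:
Hidden generation-0 cells (in order): (1,2), (1,5), (2,5).
A hidden cell only influences target cells in its own 3x3 neighborhood. Try each of the 2^3 = 8 assignments, step the completed generation 0 forward once under B3/S23, and compare with the target:
  (1,2)=_ (1,5)=_ (2,5)=_ -> step reproduces the target at every cell -> ACCEPT
  (1,2)=_ (1,5)=_ (2,5)=X -> step gives (1,4)='X' but target has '_' -> reject
  (1,2)=_ (1,5)=X (2,5)=_ -> step gives (1,4)='X' but target has '_' -> reject
  (1,2)=_ (1,5)=X (2,5)=X -> step gives (1,5)='X' but target has '_' -> reject
  (1,2)=X (1,5)=_ (2,5)=_ -> step gives (1,1)='X' but target has '_' -> reject
  (1,2)=X (1,5)=_ (2,5)=X -> step gives (1,1)='X' but target has '_' -> reject
  (1,2)=X (1,5)=X (2,5)=_ -> step gives (1,1)='X' but target has '_' -> reject
  (1,2)=X (1,5)=X (2,5)=X -> step gives (1,1)='X' but target has '_' -> reject
Unique solution: (1,2)=dead, (1,5)=dead, (2,5)=dead.
Check: live-neighbor counts of every cell in the completed generation 0:
010100
122321
011122
111231
Applying B3/S23 to generation 0 with these counts gives:
______
___X__
____X_
____X_
which matches the target exactly.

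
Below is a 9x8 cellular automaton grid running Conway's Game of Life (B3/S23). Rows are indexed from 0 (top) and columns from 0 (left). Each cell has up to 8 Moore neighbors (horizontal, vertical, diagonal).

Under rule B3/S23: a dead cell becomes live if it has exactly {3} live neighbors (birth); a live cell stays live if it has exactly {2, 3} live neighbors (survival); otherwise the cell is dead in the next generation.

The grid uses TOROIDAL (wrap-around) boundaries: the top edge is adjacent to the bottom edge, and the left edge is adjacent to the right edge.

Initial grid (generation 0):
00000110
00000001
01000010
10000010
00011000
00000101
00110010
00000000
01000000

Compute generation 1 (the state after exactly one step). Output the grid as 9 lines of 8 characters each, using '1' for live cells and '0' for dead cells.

Simulating step by step:
Generation 0 (given above): 15 live cells
Generation 1: 16 live cells
(generation 1 grid is the final answer)

Answer: 00000010
00000101
10000010
00000101
00001111
00100110
00000010
00100000
00000000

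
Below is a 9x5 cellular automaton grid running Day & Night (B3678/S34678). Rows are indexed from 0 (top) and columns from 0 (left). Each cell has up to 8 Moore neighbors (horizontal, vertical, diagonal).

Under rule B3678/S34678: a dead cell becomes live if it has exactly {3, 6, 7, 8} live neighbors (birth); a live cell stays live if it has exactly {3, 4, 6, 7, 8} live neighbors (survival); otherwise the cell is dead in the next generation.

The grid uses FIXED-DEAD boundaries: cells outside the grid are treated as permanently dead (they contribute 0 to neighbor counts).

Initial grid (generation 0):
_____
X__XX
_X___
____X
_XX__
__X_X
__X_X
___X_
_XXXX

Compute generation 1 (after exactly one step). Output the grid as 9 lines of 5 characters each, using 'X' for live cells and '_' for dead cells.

Answer: _____
_____
___XX
_XX__
_____
__X__
_____
_X___
__XX_

Derivation:
Simulating step by step:
Generation 0 (given above): 16 live cells
Generation 1: 8 live cells
(generation 1 grid is the final answer)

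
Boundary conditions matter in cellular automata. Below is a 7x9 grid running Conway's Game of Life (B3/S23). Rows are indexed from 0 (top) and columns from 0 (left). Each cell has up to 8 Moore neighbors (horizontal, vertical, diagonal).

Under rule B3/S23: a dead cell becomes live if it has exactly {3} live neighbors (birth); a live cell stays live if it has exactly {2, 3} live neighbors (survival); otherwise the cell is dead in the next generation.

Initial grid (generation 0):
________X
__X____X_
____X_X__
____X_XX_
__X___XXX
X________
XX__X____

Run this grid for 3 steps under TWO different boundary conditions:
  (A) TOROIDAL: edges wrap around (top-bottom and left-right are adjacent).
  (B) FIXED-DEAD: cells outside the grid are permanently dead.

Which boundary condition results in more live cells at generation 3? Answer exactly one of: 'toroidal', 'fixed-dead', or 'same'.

Under TOROIDAL boundary, generation 3:
X_____XX_
X_____XX_
_____X_X_
_____XX_X
X_______X
X_____X__
_______XX
Population = 17

Under FIXED-DEAD boundary, generation 3:
_________
_________
_____XX__
_____XX__
_________
XX____XX_
XX_______
Population = 10

Comparison: toroidal=17, fixed-dead=10 -> toroidal

Answer: toroidal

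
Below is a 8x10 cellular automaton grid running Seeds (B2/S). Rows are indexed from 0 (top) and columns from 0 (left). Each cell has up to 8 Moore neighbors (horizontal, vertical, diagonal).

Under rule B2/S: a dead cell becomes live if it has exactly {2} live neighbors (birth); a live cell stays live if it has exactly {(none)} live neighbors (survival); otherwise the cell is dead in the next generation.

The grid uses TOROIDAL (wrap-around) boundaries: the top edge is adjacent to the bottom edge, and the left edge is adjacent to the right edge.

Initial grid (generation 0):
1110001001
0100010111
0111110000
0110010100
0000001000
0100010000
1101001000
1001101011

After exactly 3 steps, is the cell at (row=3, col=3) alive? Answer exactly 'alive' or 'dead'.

Simulating step by step:
Generation 0 (given above): 32 live cells
Generation 1: 8 live cells
0000000000
0000000000
0000000001
1000000000
1000100100
0000100100
0000000010
0000000000
Generation 2: 14 live cells
0000000000
0000000000
1000000000
0100000010
0101011011
0001011001
0000000100
0000000000
Generation 3: 8 live cells
0000000000
0000000000
0100000001
0000111000
0000000000
0000000000
0000110010
0000000000

Cell (3,3) at generation 3: 0 -> dead

Answer: dead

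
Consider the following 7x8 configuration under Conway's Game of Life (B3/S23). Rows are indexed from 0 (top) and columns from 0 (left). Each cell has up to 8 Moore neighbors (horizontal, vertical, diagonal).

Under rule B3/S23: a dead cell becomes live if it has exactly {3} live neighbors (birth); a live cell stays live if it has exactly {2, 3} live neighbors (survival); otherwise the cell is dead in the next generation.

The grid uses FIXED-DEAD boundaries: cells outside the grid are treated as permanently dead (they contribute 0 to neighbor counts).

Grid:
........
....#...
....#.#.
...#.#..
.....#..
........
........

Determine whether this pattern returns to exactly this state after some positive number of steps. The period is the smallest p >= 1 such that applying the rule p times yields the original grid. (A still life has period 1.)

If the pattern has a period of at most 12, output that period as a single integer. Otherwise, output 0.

Simulating and comparing each generation to the original:
Gen 0 (original, given above): 6 live cells
Gen 1: 6 live cells, differs from original
Gen 2: 6 live cells, MATCHES original -> period = 2

Answer: 2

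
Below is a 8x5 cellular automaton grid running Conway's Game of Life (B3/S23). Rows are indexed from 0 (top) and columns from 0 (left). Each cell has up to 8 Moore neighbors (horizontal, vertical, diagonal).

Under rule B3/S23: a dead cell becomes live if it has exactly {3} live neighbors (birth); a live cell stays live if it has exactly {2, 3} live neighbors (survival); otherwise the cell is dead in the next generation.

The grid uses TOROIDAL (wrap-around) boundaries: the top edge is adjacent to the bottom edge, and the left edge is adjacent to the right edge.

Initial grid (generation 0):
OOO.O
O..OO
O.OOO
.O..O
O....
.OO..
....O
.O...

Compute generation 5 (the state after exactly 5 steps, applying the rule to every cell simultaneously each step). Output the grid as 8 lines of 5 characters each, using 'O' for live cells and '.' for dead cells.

Simulating step by step:
Generation 0 (given above): 18 live cells
Generation 1: 15 live cells
..O..
.....
..O..
.OO..
O.O..
OO...
OOO..
.OOOO
Generation 2: 10 live cells
.OO..
.....
.OO..
..OO.
O.O..
....O
.....
....O
Generation 3: 7 live cells
.....
.....
.OOO.
...O.
.OO.O
.....
.....
.....
Generation 4: 7 live cells
.....
..O..
..OO.
O...O
..OO.
.....
.....
.....
Generation 5: 10 live cells
(generation 5 grid is the final answer)

Answer: .....
..OO.
.OOOO
.O..O
...OO
.....
.....
.....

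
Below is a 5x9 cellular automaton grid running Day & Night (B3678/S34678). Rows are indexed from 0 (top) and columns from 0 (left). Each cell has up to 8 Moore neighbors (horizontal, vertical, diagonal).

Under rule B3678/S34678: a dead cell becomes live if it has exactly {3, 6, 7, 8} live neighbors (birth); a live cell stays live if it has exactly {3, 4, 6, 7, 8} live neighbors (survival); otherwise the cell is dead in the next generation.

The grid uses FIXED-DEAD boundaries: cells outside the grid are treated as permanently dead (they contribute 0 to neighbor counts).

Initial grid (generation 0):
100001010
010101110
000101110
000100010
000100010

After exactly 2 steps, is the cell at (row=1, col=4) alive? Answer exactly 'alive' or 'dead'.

Answer: alive

Derivation:
Simulating step by step:
Generation 0 (given above): 16 live cells
Generation 1: 13 live cells
000010000
001001111
000001111
001000011
000000000
Generation 2: 11 live cells
000001110
000011001
000001110
000000011
000000000

Cell (1,4) at generation 2: 1 -> alive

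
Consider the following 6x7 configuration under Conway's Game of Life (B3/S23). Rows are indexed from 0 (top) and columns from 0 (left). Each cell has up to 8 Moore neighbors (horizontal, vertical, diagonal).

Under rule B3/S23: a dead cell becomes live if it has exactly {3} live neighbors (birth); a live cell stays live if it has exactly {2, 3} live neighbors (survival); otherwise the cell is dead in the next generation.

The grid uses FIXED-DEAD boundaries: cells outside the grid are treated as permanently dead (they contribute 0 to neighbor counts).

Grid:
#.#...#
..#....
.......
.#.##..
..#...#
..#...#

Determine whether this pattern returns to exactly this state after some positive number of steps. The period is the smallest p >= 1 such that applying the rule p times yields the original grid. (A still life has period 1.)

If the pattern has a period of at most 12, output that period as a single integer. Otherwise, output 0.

Simulating and comparing each generation to the original:
Gen 0 (original, given above): 11 live cells
Gen 1: 9 live cells, differs from original
Gen 2: 7 live cells, differs from original
Gen 3: 7 live cells, differs from original
Gen 4: 9 live cells, differs from original
Gen 5: 8 live cells, differs from original
Gen 6: 7 live cells, differs from original
Gen 7: 8 live cells, differs from original
Gen 8: 9 live cells, differs from original
Gen 9: 10 live cells, differs from original
Gen 10: 12 live cells, differs from original
Gen 11: 15 live cells, differs from original
Gen 12: 13 live cells, differs from original
No period found within 12 steps.

Answer: 0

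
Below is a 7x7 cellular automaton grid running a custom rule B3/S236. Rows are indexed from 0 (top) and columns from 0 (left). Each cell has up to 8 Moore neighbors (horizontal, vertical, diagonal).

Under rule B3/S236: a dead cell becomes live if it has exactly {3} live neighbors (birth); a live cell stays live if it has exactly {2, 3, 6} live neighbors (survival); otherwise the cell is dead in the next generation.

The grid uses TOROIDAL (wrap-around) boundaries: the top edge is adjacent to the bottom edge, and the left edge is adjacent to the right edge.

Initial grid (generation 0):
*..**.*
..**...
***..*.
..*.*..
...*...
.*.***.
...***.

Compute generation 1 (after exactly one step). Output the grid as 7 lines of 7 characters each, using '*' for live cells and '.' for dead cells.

Simulating step by step:
Generation 0 (given above): 20 live cells
Generation 1: 9 live cells
(generation 1 grid is the final answer)

Answer: ......*
.....*.
....*..
..*.*..
.....*.
....**.
*......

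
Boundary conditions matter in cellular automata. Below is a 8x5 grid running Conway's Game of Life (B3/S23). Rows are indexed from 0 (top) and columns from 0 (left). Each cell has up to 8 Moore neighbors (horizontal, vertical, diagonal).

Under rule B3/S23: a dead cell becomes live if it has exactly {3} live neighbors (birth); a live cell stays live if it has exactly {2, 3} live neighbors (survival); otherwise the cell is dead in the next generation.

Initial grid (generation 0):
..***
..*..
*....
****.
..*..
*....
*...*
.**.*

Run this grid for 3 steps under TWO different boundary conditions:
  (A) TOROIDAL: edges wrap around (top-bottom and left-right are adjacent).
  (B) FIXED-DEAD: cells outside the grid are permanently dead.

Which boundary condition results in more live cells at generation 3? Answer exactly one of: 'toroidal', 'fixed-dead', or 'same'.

Answer: fixed-dead

Derivation:
Under TOROIDAL boundary, generation 3:
*..*.
.....
.....
.....
.....
.....
**.*.
*.*.*
Population = 8

Under FIXED-DEAD boundary, generation 3:
.**..
**.*.
**...
**.**
*.***
.....
*....
.*...
Population = 17

Comparison: toroidal=8, fixed-dead=17 -> fixed-dead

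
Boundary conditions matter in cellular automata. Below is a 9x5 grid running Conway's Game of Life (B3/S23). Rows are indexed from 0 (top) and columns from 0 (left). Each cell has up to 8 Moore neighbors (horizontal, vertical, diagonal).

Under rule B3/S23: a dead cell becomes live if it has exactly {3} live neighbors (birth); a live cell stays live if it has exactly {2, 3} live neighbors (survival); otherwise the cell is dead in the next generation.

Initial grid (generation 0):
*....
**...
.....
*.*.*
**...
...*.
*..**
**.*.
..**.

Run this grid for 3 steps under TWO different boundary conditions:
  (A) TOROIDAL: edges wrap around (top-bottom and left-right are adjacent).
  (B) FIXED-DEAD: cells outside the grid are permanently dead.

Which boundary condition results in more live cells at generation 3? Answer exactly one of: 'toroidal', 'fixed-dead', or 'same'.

Under TOROIDAL boundary, generation 3:
.*...
**.*.
**.*.
.....
.....
.....
.....
...**
..**.
Population = 11

Under FIXED-DEAD boundary, generation 3:
.....
**...
.*...
.*...
.....
.....
.....
.*.*.
.*...
Population = 7

Comparison: toroidal=11, fixed-dead=7 -> toroidal

Answer: toroidal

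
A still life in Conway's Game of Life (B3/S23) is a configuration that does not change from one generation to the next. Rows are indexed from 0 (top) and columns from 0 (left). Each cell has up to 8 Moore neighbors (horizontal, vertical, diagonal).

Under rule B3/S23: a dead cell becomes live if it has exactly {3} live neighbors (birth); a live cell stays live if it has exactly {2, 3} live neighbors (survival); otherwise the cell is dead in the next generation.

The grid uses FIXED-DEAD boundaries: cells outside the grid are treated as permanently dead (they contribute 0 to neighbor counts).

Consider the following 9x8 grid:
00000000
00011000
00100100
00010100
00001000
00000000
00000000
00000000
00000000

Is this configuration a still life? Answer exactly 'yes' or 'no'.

Compute generation 1 and compare to generation 0 (given above):
Generation 1:
00000000
00011000
00100100
00010100
00001000
00000000
00000000
00000000
00000000
The grids are IDENTICAL -> still life.

Answer: yes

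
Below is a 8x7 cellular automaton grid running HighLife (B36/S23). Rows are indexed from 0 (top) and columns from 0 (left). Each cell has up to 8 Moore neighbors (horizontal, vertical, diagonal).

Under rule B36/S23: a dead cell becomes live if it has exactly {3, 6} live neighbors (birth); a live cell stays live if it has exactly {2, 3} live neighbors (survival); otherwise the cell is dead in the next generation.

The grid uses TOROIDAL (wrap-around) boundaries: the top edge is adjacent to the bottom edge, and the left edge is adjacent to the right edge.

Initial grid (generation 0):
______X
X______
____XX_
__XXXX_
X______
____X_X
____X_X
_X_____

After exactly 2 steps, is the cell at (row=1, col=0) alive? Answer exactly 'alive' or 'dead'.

Simulating step by step:
Generation 0 (given above): 14 live cells
Generation 1: 14 live cells
X______
_____XX
_____XX
___X_XX
______X
X_____X
X______
X____X_
Generation 2: 13 live cells
X____X_
X____X_
X______
X___X__
_______
X_____X
XX_____
XX_____

Cell (1,0) at generation 2: 1 -> alive

Answer: alive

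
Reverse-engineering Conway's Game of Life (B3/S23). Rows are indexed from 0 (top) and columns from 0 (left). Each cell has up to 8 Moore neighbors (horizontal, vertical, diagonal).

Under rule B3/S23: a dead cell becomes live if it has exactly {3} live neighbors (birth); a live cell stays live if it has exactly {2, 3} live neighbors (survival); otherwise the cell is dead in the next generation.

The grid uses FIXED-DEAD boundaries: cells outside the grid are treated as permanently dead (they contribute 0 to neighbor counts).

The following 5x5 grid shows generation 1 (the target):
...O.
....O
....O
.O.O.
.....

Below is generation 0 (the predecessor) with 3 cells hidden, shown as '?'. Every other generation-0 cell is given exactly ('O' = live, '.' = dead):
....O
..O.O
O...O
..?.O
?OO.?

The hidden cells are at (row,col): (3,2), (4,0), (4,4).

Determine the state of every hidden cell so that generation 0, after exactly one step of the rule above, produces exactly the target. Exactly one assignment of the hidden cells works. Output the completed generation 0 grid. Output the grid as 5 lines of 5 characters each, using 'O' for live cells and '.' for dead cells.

Answer: ....O
..O.O
O...O
....O
.OO..

Derivation:
Hidden generation-0 cells (in order): (3,2), (4,0), (4,4).
A hidden cell only influences target cells in its own 3x3 neighborhood. Try each of the 2^3 = 8 assignments, step the completed generation 0 forward once under B3/S23, and compare with the target:
  (3,2)=. (4,0)=. (4,4)=. -> step reproduces the target at every cell -> ACCEPT
  (3,2)=. (4,0)=. (4,4)=O -> step gives (3,3)='.' but target has 'O' -> reject
  (3,2)=. (4,0)=O (4,4)=. -> step gives (3,0)='O' but target has '.' -> reject
  (3,2)=. (4,0)=O (4,4)=O -> step gives (3,0)='O' but target has '.' -> reject
  (3,2)=O (4,0)=. (4,4)=. -> step gives (2,1)='O' but target has '.' -> reject
  (3,2)=O (4,0)=. (4,4)=O -> step gives (2,1)='O' but target has '.' -> reject
  (3,2)=O (4,0)=O (4,4)=. -> step gives (2,1)='O' but target has '.' -> reject
  (3,2)=O (4,0)=O (4,4)=O -> step gives (2,1)='O' but target has '.' -> reject
Unique solution: (3,2)=dead, (4,0)=dead, (4,4)=dead.
Check: live-neighbor counts of every cell in the completed generation 0:
01131
12042
02142
23231
11121
Applying B3/S23 to generation 0 with these counts gives:
...O.
....O
....O
.O.O.
.....
which matches the target exactly.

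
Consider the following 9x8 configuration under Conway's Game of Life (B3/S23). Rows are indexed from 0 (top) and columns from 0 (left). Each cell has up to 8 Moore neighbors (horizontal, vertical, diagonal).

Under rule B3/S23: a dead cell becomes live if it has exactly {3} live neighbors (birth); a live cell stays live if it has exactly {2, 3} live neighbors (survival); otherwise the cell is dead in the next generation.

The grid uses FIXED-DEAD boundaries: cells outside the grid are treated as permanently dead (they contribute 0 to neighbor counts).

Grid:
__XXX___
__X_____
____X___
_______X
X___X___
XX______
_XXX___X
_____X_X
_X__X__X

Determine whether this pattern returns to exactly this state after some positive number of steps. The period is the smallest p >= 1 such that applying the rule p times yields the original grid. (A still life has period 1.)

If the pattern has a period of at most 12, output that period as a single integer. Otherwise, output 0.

Answer: 0

Derivation:
Simulating and comparing each generation to the original:
Gen 0 (original, given above): 19 live cells
Gen 1: 17 live cells, differs from original
Gen 2: 13 live cells, differs from original
Gen 3: 17 live cells, differs from original
Gen 4: 15 live cells, differs from original
Gen 5: 14 live cells, differs from original
Gen 6: 18 live cells, differs from original
Gen 7: 16 live cells, differs from original
Gen 8: 22 live cells, differs from original
Gen 9: 13 live cells, differs from original
Gen 10: 12 live cells, differs from original
Gen 11: 11 live cells, differs from original
Gen 12: 8 live cells, differs from original
No period found within 12 steps.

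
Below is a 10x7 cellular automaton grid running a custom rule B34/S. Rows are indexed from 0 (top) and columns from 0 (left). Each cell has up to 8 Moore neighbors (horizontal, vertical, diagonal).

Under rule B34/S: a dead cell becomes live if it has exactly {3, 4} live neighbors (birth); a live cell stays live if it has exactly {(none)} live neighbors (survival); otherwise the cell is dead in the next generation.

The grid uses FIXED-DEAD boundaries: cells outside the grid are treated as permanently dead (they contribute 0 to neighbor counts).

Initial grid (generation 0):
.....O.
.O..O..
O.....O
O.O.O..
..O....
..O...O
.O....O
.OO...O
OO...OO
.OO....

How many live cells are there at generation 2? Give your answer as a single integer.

Simulating step by step:
Generation 0 (given above): 22 live cells
Generation 1: 14 live cells
.......
.....O.
.O.O.O.
.O.O...
.O.O...
.O.....
..O..O.
O....O.
.......
O......
Generation 2: 8 live cells
.......
....O..
..O.O..
O...O..
O......
..O....
.O.....
.......
.......
.......
Population at generation 2: 8

Answer: 8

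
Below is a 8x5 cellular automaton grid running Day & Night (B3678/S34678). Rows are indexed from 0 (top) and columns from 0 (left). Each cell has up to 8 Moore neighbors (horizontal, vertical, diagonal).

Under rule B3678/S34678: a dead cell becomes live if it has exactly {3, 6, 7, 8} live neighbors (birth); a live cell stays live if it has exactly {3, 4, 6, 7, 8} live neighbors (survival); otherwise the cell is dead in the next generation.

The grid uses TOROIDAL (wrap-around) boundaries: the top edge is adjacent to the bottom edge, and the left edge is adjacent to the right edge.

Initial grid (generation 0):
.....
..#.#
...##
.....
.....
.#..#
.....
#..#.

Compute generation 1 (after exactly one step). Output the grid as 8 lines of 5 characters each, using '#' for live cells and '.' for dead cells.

Simulating step by step:
Generation 0 (given above): 8 live cells
Generation 1: 5 live cells
(generation 1 grid is the final answer)

Answer: ...##
.....
...#.
.....
.....
.....
#...#
.....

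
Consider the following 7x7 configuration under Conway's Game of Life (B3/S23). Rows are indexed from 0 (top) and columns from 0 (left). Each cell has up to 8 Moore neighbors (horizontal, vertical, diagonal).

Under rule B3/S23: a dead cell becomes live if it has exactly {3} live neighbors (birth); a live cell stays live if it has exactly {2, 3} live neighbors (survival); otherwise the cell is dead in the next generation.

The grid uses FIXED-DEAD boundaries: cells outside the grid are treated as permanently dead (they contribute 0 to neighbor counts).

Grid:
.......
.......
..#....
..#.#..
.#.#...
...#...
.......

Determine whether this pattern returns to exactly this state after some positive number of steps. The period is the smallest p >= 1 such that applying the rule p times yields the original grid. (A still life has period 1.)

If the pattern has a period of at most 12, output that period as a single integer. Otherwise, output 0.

Simulating and comparing each generation to the original:
Gen 0 (original, given above): 6 live cells
Gen 1: 6 live cells, differs from original
Gen 2: 6 live cells, MATCHES original -> period = 2

Answer: 2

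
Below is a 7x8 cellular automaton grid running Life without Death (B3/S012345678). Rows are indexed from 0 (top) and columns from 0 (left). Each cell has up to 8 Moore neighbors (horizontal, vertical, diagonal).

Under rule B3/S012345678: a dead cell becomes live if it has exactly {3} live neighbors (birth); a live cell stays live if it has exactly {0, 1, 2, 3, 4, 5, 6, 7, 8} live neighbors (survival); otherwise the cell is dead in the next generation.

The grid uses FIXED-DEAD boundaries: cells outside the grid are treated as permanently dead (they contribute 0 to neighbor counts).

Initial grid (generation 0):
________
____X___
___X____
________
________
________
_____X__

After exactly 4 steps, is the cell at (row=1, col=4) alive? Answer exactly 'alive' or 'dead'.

Answer: alive

Derivation:
Simulating step by step:
Generation 0 (given above): 3 live cells
Generation 1: 3 live cells
________
____X___
___X____
________
________
________
_____X__
Generation 2: 3 live cells
________
____X___
___X____
________
________
________
_____X__
Generation 3: 3 live cells
________
____X___
___X____
________
________
________
_____X__
Generation 4: 3 live cells
________
____X___
___X____
________
________
________
_____X__

Cell (1,4) at generation 4: 1 -> alive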